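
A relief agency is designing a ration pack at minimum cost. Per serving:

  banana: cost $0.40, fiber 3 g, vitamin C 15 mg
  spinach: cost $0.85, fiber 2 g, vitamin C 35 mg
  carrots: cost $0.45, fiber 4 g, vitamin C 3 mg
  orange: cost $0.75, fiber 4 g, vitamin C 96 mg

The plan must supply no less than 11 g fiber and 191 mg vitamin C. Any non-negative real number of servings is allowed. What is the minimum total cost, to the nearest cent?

An LP optimum is at a vertex; with two nutrient constraints at most two foods are used. Check each candidate.
banana only: max(11/3, 191/15) = 12.73 servings → $5.09.
spinach only: max(11/2, 191/35) = 5.5 servings → $4.67.
carrots only: max(11/4, 191/3) = 63.67 servings → $28.65.
orange only: max(11/4, 191/96) = 2.75 servings → $2.06.
banana + spinach with both tight: 0.04 servings and 5.44 servings → $4.64.
banana + carrots: intersection lies outside the first quadrant.
banana + orange with both tight: 1.281 servings and 1.789 servings → $1.85.
spinach + carrots with both tight: 5.455 servings and 0.02239 servings → $4.65.
spinach + orange with both targets exact would need a negative amount; discard.
carrots + orange with both tight: 0.7849 servings and 1.965 servings → $1.83.
Cheapest feasible corner: $1.83.

$1.83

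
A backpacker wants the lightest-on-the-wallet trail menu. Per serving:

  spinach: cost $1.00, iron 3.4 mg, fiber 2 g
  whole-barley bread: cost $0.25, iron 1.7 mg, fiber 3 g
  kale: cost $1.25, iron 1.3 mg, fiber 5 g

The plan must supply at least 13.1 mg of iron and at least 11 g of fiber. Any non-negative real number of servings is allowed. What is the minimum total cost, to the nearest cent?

spinach only: max(13.1/3.4, 11/2) = 5.5 servings → $5.50.
whole-barley bread only: max(13.1/1.7, 11/3) = 7.706 servings → $1.93.
kale only: max(13.1/1.3, 11/5) = 10.08 servings → $12.60.
spinach + whole-barley bread with both tight: 3.029 servings and 1.647 servings → $3.44.
spinach + kale with both tight: 3.556 servings and 0.7778 servings → $4.53.
whole-barley bread + kale with both targets exact would need a negative amount; discard.
Cheapest feasible corner: $1.93.

$1.93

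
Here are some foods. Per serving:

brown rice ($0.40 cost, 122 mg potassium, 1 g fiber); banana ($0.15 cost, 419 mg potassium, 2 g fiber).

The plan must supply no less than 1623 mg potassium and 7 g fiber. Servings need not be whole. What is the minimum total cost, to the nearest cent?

For a min-cost LP with two ≥-constraints, a basic feasible solution has at most two positive variables.
brown rice only: max(1623/122, 7/1) = 13.3 servings → $5.32.
banana only: max(1623/419, 7/2) = 3.874 servings → $0.58.
brown rice + banana: intersection lies outside the first quadrant.
The minimum over all feasible corners is $0.58.

$0.58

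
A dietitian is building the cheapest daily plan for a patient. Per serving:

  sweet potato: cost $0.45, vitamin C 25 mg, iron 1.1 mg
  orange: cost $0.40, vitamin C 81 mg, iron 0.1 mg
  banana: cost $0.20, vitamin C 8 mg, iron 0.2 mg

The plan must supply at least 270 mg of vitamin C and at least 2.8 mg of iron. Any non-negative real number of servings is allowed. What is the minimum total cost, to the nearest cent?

An LP optimum is at a vertex; with two nutrient constraints at most two foods are used. Check each candidate.
sweet potato only: max(270/25, 2.8/1.1) = 10.8 servings → $4.86.
orange only: max(270/81, 2.8/0.1) = 28 servings → $11.20.
banana only: max(270/8, 2.8/0.2) = 33.75 servings → $6.75.
sweet potato + orange with both tight: 2.307 servings and 2.621 servings → $2.09.
sweet potato + banana: intersection lies outside the first quadrant.
orange + banana with both tight: 2.052 servings and 12.97 servings → $3.42.
Cheapest feasible corner: $2.09.

$2.09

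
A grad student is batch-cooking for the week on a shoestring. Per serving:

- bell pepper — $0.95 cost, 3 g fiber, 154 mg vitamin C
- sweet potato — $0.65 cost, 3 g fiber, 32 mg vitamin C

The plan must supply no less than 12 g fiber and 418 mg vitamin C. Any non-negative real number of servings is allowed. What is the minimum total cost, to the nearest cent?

$3.31

bell pepper only: max(12/3, 418/154) = 4 servings → $3.80.
sweet potato only: max(12/3, 418/32) = 13.06 servings → $8.49.
bell pepper + sweet potato with both tight: 2.377 servings and 1.623 servings → $3.31.
The minimum over all feasible corners is $3.31.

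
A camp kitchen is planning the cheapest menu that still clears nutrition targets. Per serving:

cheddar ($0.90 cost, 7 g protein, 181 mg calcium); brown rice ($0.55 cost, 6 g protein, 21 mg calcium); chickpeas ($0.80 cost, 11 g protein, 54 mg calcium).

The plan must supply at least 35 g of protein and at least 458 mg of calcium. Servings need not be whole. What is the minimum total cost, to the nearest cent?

$3.31

At the optimum either one food covers both requirements or two foods hit both targets exactly; no other combination can be cheaper.
cheddar only: max(35/7, 458/181) = 5 servings → $4.50.
brown rice only: max(35/6, 458/21) = 21.81 servings → $12.00.
chickpeas only: max(35/11, 458/54) = 8.481 servings → $6.79.
cheddar + brown rice with both tight: 2.144 servings and 3.332 servings → $3.76.
cheddar + chickpeas with both tight: 1.952 servings and 1.94 servings → $3.31.
brown rice + chickpeas: the both-tight solution has a negative serving — not a feasible corner.
The minimum over all feasible corners is $3.31.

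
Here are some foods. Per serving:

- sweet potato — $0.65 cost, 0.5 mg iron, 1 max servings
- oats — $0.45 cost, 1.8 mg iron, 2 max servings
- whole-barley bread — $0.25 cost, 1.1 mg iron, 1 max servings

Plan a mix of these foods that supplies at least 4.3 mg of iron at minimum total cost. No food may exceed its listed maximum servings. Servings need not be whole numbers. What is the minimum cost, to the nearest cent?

Cost per mg of iron: whole-barley bread $0.2273, oats $0.2500, sweet potato $1.3000.
Take 1 serving of whole-barley bread: +1.1 mg iron for $0.25 (total $0.25, still need 3.2 mg).
Take 1.778 servings of oats: +3.2 mg iron for $0.80 (total $1.05, still need 0.0 mg).
Greedy by cheapest-per-mg is optimal for a single linear constraint, so the minimum cost is $1.05.

$1.05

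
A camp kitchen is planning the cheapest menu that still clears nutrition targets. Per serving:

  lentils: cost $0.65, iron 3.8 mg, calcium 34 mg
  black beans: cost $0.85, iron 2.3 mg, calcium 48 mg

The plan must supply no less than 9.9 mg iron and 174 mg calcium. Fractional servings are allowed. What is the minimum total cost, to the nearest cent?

$3.12

This is a tiny linear program; its minimum lies at a vertex of the feasible set. List the vertices and price them.
lentils only: max(9.9/3.8, 174/34) = 5.118 servings → $3.33.
black beans only: max(9.9/2.3, 174/48) = 4.304 servings → $3.66.
lentils + black beans with both tight: 0.7198 servings and 3.115 servings → $3.12.
So the least-cost plan costs $3.12.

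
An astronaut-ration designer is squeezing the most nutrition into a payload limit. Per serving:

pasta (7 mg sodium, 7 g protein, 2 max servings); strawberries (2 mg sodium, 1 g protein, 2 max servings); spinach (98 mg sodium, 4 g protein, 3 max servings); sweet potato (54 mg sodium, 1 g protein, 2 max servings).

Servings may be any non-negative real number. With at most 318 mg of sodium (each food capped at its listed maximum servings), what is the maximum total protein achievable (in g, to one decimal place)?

Protein per mg sodium: pasta 1, strawberries 0.5, spinach 0.04082, sweet potato 0.01852.
Take 2 servings of pasta: uses 14 mg sodium, +14.0 g protein (running total 14.0 g).
Take 2 servings of strawberries: uses 4 mg sodium, +2.0 g protein (running total 16.0 g).
Take 3 servings of spinach: uses 294 mg sodium, +12.0 g protein (running total 28.0 g).
Take 0.1111 servings of sweet potato: uses 6 mg sodium, +0.1 g protein (running total 28.1 g).
Greedy by best ratio exhausts the sodium allowance optimally: 28.1 g.

28.1 g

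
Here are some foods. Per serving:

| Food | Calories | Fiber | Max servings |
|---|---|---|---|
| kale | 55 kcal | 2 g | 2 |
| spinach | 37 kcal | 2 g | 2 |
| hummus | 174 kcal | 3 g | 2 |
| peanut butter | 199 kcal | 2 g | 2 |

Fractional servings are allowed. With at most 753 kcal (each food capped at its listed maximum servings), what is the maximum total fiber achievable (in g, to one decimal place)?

16.2 g

Fiber per kcal: spinach 0.05405, kale 0.03636, hummus 0.01724, peanut butter 0.01005.
Take 2 servings of spinach: uses 74 kcal, +4.0 g fiber (running total 4.0 g).
Take 2 servings of kale: uses 110 kcal, +4.0 g fiber (running total 8.0 g).
Take 2 servings of hummus: uses 348 kcal, +6.0 g fiber (running total 14.0 g).
Take 1.111 servings of peanut butter: uses 221 kcal, +2.2 g fiber (running total 16.2 g).
Filling greedily by fiber-per-kcal is optimal for one linear limit, giving 16.2 g.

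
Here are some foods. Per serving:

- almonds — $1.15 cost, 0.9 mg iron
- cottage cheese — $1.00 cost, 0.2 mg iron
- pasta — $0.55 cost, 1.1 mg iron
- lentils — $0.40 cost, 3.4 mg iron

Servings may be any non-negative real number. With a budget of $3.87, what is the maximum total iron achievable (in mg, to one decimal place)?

Iron per dollar: lentils 8.5, pasta 2, almonds 0.7826, cottage cheese 0.2.
With no serving limits, spend the whole cost allowance on lentils: $3.87 / $0.40 × 3.4 mg = 32.9 mg.

32.9 mg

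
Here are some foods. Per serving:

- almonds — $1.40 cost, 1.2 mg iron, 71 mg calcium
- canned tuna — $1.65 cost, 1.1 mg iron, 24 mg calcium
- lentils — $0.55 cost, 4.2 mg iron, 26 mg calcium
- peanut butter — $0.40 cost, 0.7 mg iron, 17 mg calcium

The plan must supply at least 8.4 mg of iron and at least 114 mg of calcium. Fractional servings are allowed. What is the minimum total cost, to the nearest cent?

$2.31

With two linear requirements the optimum uses one or two foods; enumerate the corners.
almonds only: max(8.4/1.2, 114/71) = 7 servings → $9.80.
canned tuna only: max(8.4/1.1, 114/24) = 7.636 servings → $12.60.
lentils only: max(8.4/4.2, 114/26) = 4.385 servings → $2.41.
peanut butter only: max(8.4/0.7, 114/17) = 12 servings → $4.80.
almonds + canned tuna: the both-tight solution has a negative serving — not a feasible corner.
almonds + lentils with both tight: 0.9753 servings and 1.721 servings → $2.31.
almonds + peanut butter: the both-tight solution has a negative serving — not a feasible corner.
canned tuna + lentils with both tight: 3.607 servings and 1.055 servings → $6.53.
canned tuna + peanut butter: intersection lies outside the first quadrant.
lentils + peanut butter with both tight: 1.184 servings and 4.895 servings → $2.61.
Cheapest feasible corner: $2.31.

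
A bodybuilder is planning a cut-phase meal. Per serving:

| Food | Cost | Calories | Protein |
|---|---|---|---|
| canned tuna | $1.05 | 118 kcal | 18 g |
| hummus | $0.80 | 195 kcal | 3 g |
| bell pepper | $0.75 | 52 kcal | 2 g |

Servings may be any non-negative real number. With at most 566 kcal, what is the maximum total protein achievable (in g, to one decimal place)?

86.3 g

Protein per kcal: canned tuna 0.1525, bell pepper 0.03846, hummus 0.01538.
With no serving limits, spend the whole calories allowance on canned tuna: 566 kcal / 118 kcal × 18 g = 86.3 g.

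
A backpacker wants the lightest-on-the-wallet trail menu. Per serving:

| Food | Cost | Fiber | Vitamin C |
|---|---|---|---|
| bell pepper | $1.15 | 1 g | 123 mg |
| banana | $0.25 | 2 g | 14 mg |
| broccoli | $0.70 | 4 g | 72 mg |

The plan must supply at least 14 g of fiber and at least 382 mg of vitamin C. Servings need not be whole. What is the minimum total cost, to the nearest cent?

A basic optimal solution has at most two foods positive. Try each food alone and each pair with both targets met exactly.
bell pepper only: max(14/1, 382/123) = 14 servings → $16.10.
banana only: max(14/2, 382/14) = 27.29 servings → $6.82.
broccoli only: max(14/4, 382/72) = 5.306 servings → $3.71.
bell pepper + banana with both tight: 2.448 servings and 5.776 servings → $4.26.
bell pepper + broccoli with both tight: 1.238 servings and 3.19 servings → $3.66.
banana + broccoli: intersection lies outside the first quadrant.
Cheapest feasible corner: $3.66.

$3.66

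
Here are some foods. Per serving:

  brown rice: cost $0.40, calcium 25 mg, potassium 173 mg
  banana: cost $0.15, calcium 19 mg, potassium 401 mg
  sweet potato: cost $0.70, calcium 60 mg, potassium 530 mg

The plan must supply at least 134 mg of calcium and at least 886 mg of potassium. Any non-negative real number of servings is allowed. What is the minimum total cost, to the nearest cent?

With two linear requirements the optimum uses one or two foods; enumerate the corners.
brown rice only: max(134/25, 886/173) = 5.36 servings → $2.14.
banana only: max(134/19, 886/401) = 7.053 servings → $1.06.
sweet potato only: max(134/60, 886/530) = 2.233 servings → $1.56.
brown rice + banana with both targets exact would need a negative amount; discard.
brown rice + sweet potato with both targets exact would need a negative amount; discard.
banana + sweet potato with both targets exact would need a negative amount; discard.
Cheapest feasible corner: $1.06.

$1.06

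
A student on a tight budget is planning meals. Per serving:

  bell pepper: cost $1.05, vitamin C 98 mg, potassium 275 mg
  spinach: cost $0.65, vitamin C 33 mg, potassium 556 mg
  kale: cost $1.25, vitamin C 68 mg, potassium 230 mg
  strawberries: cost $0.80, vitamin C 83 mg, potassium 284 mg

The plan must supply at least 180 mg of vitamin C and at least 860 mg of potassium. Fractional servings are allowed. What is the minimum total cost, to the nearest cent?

bell pepper only: max(180/98, 860/275) = 3.127 servings → $3.28.
spinach only: max(180/33, 860/556) = 5.455 servings → $3.55.
kale only: max(180/68, 860/230) = 3.739 servings → $4.67.
strawberries only: max(180/83, 860/284) = 3.028 servings → $2.42.
bell pepper + spinach with both tight: 1.579 servings and 0.7659 servings → $2.16.
bell pepper + kale: the both-tight solution has a negative serving — not a feasible corner.
bell pepper + strawberries: intersection lies outside the first quadrant.
spinach + kale with both tight: 0.5652 servings and 2.373 servings → $3.33.
spinach + strawberries with both tight: 0.5509 servings and 1.95 servings → $1.92.
kale + strawberries with both targets exact would need a negative amount; discard.
The minimum over all feasible corners is $1.92.

$1.92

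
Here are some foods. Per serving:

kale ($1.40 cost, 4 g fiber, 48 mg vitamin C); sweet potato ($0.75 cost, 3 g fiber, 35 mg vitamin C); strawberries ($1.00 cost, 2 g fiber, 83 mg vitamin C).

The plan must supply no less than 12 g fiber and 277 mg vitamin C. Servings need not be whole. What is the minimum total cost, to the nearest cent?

$4.15

Two binding constraints pin down two serving amounts, so the optimal mix uses at most two foods. The candidates are each food alone (scaled to the tighter of fiber/vitamin C) and each pair with both constraints tight.
kale only: max(12/4, 277/48) = 5.771 servings → $8.08.
sweet potato only: max(12/3, 277/35) = 7.914 servings → $5.94.
strawberries only: max(12/2, 277/83) = 6 servings → $6.00.
kale + sweet potato with both targets exact would need a negative amount; discard.
kale + strawberries with both tight: 1.873 servings and 2.254 servings → $4.88.
sweet potato + strawberries with both tight: 2.469 servings and 2.296 servings → $4.15.
Cheapest feasible corner: $4.15.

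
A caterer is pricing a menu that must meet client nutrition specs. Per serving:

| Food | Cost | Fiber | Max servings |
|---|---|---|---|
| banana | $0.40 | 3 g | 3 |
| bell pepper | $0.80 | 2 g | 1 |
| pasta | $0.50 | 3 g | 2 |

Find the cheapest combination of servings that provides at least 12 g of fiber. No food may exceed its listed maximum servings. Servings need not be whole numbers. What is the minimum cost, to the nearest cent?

$1.70

Cost per g of fiber: banana $0.1333, pasta $0.1667, bell pepper $0.4000.
Take 3 servings of banana: +9.0 g fiber for $1.20 (total $1.20, still need 3.0 g).
Take 1 serving of pasta: +3.0 g fiber for $0.50 (total $1.70, still need 0.0 g).
Filling from the cheapest source first is optimal under one linear minimum: $1.70.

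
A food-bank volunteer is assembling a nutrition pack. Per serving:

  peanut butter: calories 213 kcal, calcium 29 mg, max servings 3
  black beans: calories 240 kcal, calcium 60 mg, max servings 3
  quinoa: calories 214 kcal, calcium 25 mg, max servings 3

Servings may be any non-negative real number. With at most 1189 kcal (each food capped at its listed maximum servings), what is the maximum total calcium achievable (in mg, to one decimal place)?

243.9 mg

Calcium per kcal: black beans 0.25, peanut butter 0.1362, quinoa 0.1168.
Take 3 servings of black beans: uses 720 kcal, +180.0 mg calcium (running total 180.0 mg).
Take 2.202 servings of peanut butter: uses 469 kcal, +63.9 mg calcium (running total 243.9 mg).
Greedy by best ratio exhausts the calories allowance optimally: 243.9 mg.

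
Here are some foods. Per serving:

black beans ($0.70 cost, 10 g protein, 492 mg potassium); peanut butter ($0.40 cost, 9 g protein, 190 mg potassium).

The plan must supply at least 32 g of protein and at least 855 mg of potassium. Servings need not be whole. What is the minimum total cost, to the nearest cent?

This is a tiny linear program; its minimum lies at a vertex of the feasible set. List the vertices and price them.
black beans only: max(32/10, 855/492) = 3.2 servings → $2.24.
peanut butter only: max(32/9, 855/190) = 4.5 servings → $1.80.
black beans + peanut butter with both tight: 0.6388 servings and 2.846 servings → $1.59.
So the least-cost plan costs $1.59.

$1.59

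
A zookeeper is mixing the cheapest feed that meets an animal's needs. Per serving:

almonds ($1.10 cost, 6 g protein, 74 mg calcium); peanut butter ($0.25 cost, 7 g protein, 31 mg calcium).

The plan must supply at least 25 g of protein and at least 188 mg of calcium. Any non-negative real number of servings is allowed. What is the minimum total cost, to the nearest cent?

$1.52

The cheapest plan sits at a corner of the feasible region — with two constraints it uses at most two foods.
almonds only: max(25/6, 188/74) = 4.167 servings → $4.58.
peanut butter only: max(25/7, 188/31) = 6.065 servings → $1.52.
almonds + peanut butter with both tight: 1.63 servings and 2.175 servings → $2.34.
So the least-cost plan costs $1.52.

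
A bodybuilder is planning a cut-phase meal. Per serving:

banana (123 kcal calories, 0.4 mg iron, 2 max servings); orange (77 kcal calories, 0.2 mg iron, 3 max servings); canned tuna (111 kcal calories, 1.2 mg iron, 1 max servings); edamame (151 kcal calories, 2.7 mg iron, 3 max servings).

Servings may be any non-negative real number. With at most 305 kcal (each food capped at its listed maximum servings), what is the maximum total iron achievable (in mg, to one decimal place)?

Iron per kcal: edamame 0.01788, canned tuna 0.01081, banana 0.003252, orange 0.002597.
Take 2.02 servings of edamame: uses 305 kcal, +5.5 mg iron (running total 5.5 mg).
Greedy by best ratio exhausts the calories allowance optimally: 5.5 mg.

5.5 mg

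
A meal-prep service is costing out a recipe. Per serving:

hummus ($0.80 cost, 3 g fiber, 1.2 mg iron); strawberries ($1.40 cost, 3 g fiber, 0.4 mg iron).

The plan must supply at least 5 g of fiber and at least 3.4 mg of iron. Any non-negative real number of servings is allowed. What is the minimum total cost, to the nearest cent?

$2.27

Minimising a linear cost over {fiber ≥ 5, iron ≥ 3.4, servings ≥ 0} — the optimum is at a vertex, using one or two foods.
hummus only: max(5/3, 3.4/1.2) = 2.833 servings → $2.27.
strawberries only: max(5/3, 3.4/0.4) = 8.5 servings → $11.90.
hummus + strawberries: intersection lies outside the first quadrant.
So the least-cost plan costs $2.27.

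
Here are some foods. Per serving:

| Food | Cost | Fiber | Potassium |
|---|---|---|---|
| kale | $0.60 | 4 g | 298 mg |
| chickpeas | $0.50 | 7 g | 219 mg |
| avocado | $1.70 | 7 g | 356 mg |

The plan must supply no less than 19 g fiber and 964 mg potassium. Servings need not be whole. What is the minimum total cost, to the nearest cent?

$2.03

At the optimum either one food covers both requirements or two foods hit both targets exactly; no other combination can be cheaper.
kale only: max(19/4, 964/298) = 4.75 servings → $2.85.
chickpeas only: max(19/7, 964/219) = 4.402 servings → $2.20.
avocado only: max(19/7, 964/356) = 2.714 servings → $4.61.
kale + chickpeas with both tight: 2.138 servings and 1.493 servings → $2.03.
kale + avocado: the both-tight solution has a negative serving — not a feasible corner.
chickpeas + avocado with both tight: 0.01668 servings and 2.698 servings → $4.59.
Cheapest feasible corner: $2.03.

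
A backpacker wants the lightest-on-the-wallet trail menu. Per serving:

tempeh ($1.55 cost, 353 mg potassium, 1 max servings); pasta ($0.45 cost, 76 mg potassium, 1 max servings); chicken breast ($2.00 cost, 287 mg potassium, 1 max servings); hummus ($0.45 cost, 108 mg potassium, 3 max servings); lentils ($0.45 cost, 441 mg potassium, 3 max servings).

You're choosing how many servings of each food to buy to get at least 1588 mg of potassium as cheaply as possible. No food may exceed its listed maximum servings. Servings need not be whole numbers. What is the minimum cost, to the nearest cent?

Cost per mg of potassium: lentils $0.0010, hummus $0.0042, tempeh $0.0044, pasta $0.0059, chicken breast $0.0070.
Take 3 servings of lentils: +1323.0 mg potassium for $1.35 (total $1.35, still need 265.0 mg).
Take 2.454 servings of hummus: +265.0 mg potassium for $1.10 (total $2.45, still need 0.0 mg).
Greedy by cheapest-per-mg is optimal for a single linear constraint, so the minimum cost is $2.45.

$2.45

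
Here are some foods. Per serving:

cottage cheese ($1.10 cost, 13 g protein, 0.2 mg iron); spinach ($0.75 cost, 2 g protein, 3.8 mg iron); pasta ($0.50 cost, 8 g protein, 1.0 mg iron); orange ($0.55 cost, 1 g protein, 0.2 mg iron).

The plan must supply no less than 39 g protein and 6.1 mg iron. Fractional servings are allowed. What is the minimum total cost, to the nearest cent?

$2.65

cottage cheese only: max(39/13, 6.1/0.2) = 30.5 servings → $33.55.
spinach only: max(39/2, 6.1/3.8) = 19.5 servings → $14.62.
pasta only: max(39/8, 6.1/1.0) = 6.1 servings → $3.05.
orange only: max(39/1, 6.1/0.2) = 39 servings → $21.45.
cottage cheese + spinach with both tight: 2.776 servings and 1.459 servings → $4.15.
cottage cheese + pasta: intersection lies outside the first quadrant.
cottage cheese + orange with both tight: 0.7083 servings and 29.79 servings → $17.16.
spinach + pasta with both tight: 0.3451 servings and 4.789 servings → $2.65.
spinach + orange: intersection lies outside the first quadrant.
pasta + orange with both tight: 2.833 servings and 16.33 servings → $10.40.
Cheapest feasible corner: $2.65.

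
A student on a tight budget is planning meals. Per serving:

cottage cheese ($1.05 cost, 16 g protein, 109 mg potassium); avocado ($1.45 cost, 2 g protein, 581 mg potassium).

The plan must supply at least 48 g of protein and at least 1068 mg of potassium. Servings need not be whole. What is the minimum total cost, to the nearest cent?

$4.87

cottage cheese only: max(48/16, 1068/109) = 9.798 servings → $10.29.
avocado only: max(48/2, 1068/581) = 24 servings → $34.80.
cottage cheese + avocado with both tight: 2.837 servings and 1.306 servings → $4.87.
Cheapest feasible corner: $4.87.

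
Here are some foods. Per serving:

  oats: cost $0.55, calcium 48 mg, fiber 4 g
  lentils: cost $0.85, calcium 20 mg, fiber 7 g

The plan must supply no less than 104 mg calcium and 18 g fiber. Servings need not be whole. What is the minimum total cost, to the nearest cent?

oats only: max(104/48, 18/4) = 4.5 servings → $2.48.
lentils only: max(104/20, 18/7) = 5.2 servings → $4.42.
oats + lentils with both tight: 1.438 servings and 1.75 servings → $2.28.
So the least-cost plan costs $2.28.

$2.28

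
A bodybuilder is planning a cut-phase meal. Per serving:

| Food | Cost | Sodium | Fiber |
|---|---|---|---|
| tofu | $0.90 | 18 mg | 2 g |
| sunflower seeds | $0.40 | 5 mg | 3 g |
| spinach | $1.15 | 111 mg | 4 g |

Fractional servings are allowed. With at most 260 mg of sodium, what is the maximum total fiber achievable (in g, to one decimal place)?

156.0 g

Fiber per mg sodium: sunflower seeds 0.6, tofu 0.1111, spinach 0.03604.
With no serving limits, spend the whole sodium allowance on sunflower seeds: 260 mg / 5 mg × 3 g = 156.0 g.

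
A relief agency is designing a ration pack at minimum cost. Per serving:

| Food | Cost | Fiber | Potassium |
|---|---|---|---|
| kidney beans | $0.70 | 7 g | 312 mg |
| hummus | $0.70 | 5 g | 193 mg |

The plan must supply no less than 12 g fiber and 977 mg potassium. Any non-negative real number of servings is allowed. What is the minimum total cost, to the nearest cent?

Two binding constraints pin down two serving amounts, so the optimal mix uses at most two foods. The candidates are each food alone (scaled to the tighter of fiber/potassium) and each pair with both constraints tight.
kidney beans only: max(12/7, 977/312) = 3.131 servings → $2.19.
hummus only: max(12/5, 977/193) = 5.062 servings → $3.54.
kidney beans + hummus with both targets exact would need a negative amount; discard.
So the least-cost plan costs $2.19.

$2.19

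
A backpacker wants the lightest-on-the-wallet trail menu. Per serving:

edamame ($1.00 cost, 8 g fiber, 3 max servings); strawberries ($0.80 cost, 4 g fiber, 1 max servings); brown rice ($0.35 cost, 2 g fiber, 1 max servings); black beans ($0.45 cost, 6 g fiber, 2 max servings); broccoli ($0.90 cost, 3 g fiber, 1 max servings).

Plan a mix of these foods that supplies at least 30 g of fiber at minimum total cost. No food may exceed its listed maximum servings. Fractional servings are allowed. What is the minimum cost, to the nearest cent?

Cost per g of fiber: black beans $0.0750, edamame $0.1250, brown rice $0.1750, strawberries $0.2000, broccoli $0.3000.
Take 2 servings of black beans: +12.0 g fiber for $0.90 (total $0.90, still need 18.0 g).
Take 2.25 servings of edamame: +18.0 g fiber for $2.25 (total $3.15, still need 0.0 g).
Filling from the cheapest source first is optimal under one linear minimum: $3.15.

$3.15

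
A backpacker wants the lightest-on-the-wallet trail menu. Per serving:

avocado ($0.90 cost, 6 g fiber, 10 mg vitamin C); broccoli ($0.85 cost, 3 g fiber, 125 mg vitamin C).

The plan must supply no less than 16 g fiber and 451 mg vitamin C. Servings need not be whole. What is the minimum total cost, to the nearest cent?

$3.81

This is a tiny linear program; its minimum lies at a vertex of the feasible set. List the vertices and price them.
avocado only: max(16/6, 451/10) = 45.1 servings → $40.59.
broccoli only: max(16/3, 451/125) = 5.333 servings → $4.53.
avocado + broccoli with both tight: 0.8986 servings and 3.536 servings → $3.81.
Cheapest feasible corner: $3.81.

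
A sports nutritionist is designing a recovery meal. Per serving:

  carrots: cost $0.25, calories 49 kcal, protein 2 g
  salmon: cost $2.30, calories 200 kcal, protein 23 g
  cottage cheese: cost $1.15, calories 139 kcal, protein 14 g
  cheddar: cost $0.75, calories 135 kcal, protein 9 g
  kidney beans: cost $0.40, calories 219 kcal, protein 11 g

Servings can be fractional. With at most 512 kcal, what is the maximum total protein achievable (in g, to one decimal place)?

Protein per kcal: salmon 0.115, cottage cheese 0.1007, cheddar 0.06667, kidney beans 0.05023, carrots 0.04082.
With no serving limits, spend the whole calories allowance on salmon: 512 kcal / 200 kcal × 23 g = 58.9 g.

58.9 g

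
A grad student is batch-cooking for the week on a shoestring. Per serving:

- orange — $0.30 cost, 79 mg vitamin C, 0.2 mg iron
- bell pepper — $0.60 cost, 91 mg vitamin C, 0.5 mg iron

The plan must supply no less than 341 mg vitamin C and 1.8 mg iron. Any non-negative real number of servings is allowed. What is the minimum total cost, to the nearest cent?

This is a tiny linear program; its minimum lies at a vertex of the feasible set. List the vertices and price them.
orange only: max(341/79, 1.8/0.2) = 9 servings → $2.70.
bell pepper only: max(341/91, 1.8/0.5) = 3.747 servings → $2.25.
orange + bell pepper with both tight: 0.3146 servings and 3.474 servings → $2.18.
The minimum over all feasible corners is $2.18.

$2.18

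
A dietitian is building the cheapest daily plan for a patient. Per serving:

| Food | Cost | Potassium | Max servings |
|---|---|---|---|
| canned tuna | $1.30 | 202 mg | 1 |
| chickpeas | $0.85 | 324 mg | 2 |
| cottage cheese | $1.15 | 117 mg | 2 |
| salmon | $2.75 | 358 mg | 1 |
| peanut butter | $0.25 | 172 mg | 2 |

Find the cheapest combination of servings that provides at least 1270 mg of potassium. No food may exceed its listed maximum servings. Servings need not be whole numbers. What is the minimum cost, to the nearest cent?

$4.08

Cost per mg of potassium: peanut butter $0.0015, chickpeas $0.0026, canned tuna $0.0064, salmon $0.0077, cottage cheese $0.0098.
Take 2 servings of peanut butter: +344.0 mg potassium for $0.50 (total $0.50, still need 926.0 mg).
Take 2 servings of chickpeas: +648.0 mg potassium for $1.70 (total $2.20, still need 278.0 mg).
Take 1 serving of canned tuna: +202.0 mg potassium for $1.30 (total $3.50, still need 76.0 mg).
Take 0.2123 servings of salmon: +76.0 mg potassium for $0.58 (total $4.08, still need 0.0 mg).
Filling from the cheapest source first is optimal under one linear minimum: $4.08.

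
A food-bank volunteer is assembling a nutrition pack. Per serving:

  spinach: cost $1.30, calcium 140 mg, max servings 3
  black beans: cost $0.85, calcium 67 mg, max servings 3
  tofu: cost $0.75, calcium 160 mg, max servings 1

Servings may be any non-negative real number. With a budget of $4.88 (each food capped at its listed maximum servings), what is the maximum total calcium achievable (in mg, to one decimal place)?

598.1 mg

Calcium per dollar: tofu 213.3, spinach 107.7, black beans 78.82.
Take 1 serving of tofu: spends $0.75, +160.0 mg calcium (running total 160.0 mg).
Take 3 servings of spinach: spends $3.90, +420.0 mg calcium (running total 580.0 mg).
Take 0.2706 servings of black beans: spends $0.23, +18.1 mg calcium (running total 598.1 mg).
Greedy by best ratio exhausts the cost allowance optimally: 598.1 mg.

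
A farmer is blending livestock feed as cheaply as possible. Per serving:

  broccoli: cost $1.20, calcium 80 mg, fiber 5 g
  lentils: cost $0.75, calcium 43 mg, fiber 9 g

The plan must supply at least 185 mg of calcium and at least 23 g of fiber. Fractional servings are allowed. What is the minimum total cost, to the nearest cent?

$2.97

A basic optimal solution has at most two foods positive. Try each food alone and each pair with both targets met exactly.
broccoli only: max(185/80, 23/5) = 4.6 servings → $5.52.
lentils only: max(185/43, 23/9) = 4.302 servings → $3.23.
broccoli + lentils with both tight: 1.339 servings and 1.812 servings → $2.97.
The minimum over all feasible corners is $2.97.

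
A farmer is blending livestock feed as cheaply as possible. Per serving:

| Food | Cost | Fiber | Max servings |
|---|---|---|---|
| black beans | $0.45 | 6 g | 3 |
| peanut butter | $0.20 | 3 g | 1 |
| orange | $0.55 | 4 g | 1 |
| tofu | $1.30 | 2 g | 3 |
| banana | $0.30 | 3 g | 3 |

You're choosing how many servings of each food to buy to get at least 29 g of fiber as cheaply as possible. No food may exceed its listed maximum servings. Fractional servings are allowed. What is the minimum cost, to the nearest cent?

Cost per g of fiber: peanut butter $0.0667, black beans $0.0750, banana $0.1000, orange $0.1375, tofu $0.6500.
Take 1 serving of peanut butter: +3.0 g fiber for $0.20 (total $0.20, still need 26.0 g).
Take 3 servings of black beans: +18.0 g fiber for $1.35 (total $1.55, still need 8.0 g).
Take 2.667 servings of banana: +8.0 g fiber for $0.80 (total $2.35, still need 0.0 g).
Greedy by cheapest-per-g is optimal for a single linear constraint, so the minimum cost is $2.35.

$2.35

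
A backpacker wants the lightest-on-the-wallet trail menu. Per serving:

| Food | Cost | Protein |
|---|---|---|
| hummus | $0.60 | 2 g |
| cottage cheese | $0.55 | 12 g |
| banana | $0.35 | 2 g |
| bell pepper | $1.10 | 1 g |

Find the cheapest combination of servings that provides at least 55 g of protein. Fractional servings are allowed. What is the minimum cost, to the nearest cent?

$2.52

Cost per g of protein: cottage cheese $0.0458, banana $0.1750, hummus $0.3000, bell pepper $1.1000.
With no serving limits, use only cottage cheese: 55 g / 12 g = 4.583 servings × $0.55 = $2.52.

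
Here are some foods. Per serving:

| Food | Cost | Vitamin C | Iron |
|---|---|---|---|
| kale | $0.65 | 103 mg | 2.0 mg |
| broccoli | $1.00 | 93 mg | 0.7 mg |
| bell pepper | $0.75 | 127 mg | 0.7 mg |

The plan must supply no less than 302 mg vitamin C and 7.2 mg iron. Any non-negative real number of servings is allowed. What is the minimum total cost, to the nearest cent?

The cheapest plan sits at a corner of the feasible region — with two constraints it uses at most two foods.
kale only: max(302/103, 7.2/2.0) = 3.6 servings → $2.34.
broccoli only: max(302/93, 7.2/0.7) = 10.29 servings → $10.29.
bell pepper only: max(302/127, 7.2/0.7) = 10.29 servings → $7.71.
kale + broccoli: intersection lies outside the first quadrant.
kale + bell pepper with both targets exact would need a negative amount; discard.
broccoli + bell pepper: intersection lies outside the first quadrant.
So the least-cost plan costs $2.34.

$2.34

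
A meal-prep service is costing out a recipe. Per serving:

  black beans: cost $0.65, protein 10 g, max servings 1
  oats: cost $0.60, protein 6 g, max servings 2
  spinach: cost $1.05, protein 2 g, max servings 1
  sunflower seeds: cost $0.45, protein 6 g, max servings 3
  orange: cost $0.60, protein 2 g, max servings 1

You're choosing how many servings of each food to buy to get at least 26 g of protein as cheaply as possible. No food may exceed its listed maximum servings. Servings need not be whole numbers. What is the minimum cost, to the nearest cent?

$1.85

Cost per g of protein: black beans $0.0650, sunflower seeds $0.0750, oats $0.1000, orange $0.3000, spinach $0.5250.
Take 1 serving of black beans: +10.0 g protein for $0.65 (total $0.65, still need 16.0 g).
Take 2.667 servings of sunflower seeds: +16.0 g protein for $1.20 (total $1.85, still need 0.0 g).
Filling from the cheapest source first is optimal under one linear minimum: $1.85.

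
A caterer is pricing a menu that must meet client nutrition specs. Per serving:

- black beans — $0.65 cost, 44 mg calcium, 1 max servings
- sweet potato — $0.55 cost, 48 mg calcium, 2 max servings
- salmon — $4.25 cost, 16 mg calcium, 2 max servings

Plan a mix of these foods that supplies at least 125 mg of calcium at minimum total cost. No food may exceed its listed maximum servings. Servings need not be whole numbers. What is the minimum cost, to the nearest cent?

Cost per mg of calcium: sweet potato $0.0115, black beans $0.0148, salmon $0.2656.
Take 2 servings of sweet potato: +96.0 mg calcium for $1.10 (total $1.10, still need 29.0 mg).
Take 0.6591 servings of black beans: +29.0 mg calcium for $0.43 (total $1.53, still need 0.0 mg).
Greedy by cheapest-per-mg is optimal for a single linear constraint, so the minimum cost is $1.53.

$1.53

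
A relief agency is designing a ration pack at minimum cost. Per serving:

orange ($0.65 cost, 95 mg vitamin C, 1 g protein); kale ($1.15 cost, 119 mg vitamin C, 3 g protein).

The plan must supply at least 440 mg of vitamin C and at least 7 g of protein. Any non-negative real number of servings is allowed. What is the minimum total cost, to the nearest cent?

$3.47

Minimising a linear cost over {vitamin C ≥ 440, protein ≥ 7, servings ≥ 0} — the optimum is at a vertex, using one or two foods.
orange only: max(440/95, 7/1) = 7 servings → $4.55.
kale only: max(440/119, 7/3) = 3.697 servings → $4.25.
orange + kale with both tight: 2.934 servings and 1.355 servings → $3.47.
The minimum over all feasible corners is $3.47.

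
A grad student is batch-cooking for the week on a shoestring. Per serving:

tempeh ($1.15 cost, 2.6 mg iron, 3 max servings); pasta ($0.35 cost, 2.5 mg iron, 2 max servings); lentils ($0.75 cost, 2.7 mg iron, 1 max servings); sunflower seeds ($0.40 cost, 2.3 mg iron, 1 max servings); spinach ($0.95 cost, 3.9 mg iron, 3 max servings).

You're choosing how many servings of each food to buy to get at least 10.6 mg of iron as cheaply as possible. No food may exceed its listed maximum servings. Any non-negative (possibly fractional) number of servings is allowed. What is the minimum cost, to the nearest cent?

$1.90

Cost per mg of iron: pasta $0.1400, sunflower seeds $0.1739, spinach $0.2436, lentils $0.2778, tempeh $0.4423.
Take 2 servings of pasta: +5.0 mg iron for $0.70 (total $0.70, still need 5.6 mg).
Take 1 serving of sunflower seeds: +2.3 mg iron for $0.40 (total $1.10, still need 3.3 mg).
Take 0.8462 servings of spinach: +3.3 mg iron for $0.80 (total $1.90, still need 0.0 mg).
Greedy by cheapest-per-mg is optimal for a single linear constraint, so the minimum cost is $1.90.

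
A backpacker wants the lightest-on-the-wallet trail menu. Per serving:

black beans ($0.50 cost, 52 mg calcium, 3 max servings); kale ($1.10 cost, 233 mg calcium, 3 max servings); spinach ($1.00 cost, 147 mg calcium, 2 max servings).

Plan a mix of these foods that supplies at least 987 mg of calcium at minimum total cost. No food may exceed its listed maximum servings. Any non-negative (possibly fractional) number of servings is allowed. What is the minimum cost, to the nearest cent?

$5.26

Cost per mg of calcium: kale $0.0047, spinach $0.0068, black beans $0.0096.
Take 3 servings of kale: +699.0 mg calcium for $3.30 (total $3.30, still need 288.0 mg).
Take 1.959 servings of spinach: +288.0 mg calcium for $1.96 (total $5.26, still need 0.0 mg).
Greedy by cheapest-per-mg is optimal for a single linear constraint, so the minimum cost is $5.26.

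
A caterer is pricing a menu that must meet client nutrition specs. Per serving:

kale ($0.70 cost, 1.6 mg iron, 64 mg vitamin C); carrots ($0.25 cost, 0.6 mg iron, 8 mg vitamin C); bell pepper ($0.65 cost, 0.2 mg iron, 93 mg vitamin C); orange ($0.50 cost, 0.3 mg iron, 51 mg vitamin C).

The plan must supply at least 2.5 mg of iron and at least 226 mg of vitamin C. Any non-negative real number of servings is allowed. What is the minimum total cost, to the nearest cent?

$1.93

This is a tiny linear program; its minimum lies at a vertex of the feasible set. List the vertices and price them.
kale only: max(2.5/1.6, 226/64) = 3.531 servings → $2.47.
carrots only: max(2.5/0.6, 226/8) = 28.25 servings → $7.06.
bell pepper only: max(2.5/0.2, 226/93) = 12.5 servings → $8.12.
orange only: max(2.5/0.3, 226/51) = 8.333 servings → $4.17.
kale + carrots with both targets exact would need a negative amount; discard.
kale + bell pepper with both tight: 1.377 servings and 1.482 servings → $1.93.
kale + orange with both tight: 0.9567 servings and 3.231 servings → $2.29.
carrots + bell pepper with both tight: 3.456 servings and 2.133 servings → $2.25.
carrots + orange with both tight: 2.117 servings and 4.099 servings → $2.58.
bell pepper + orange with both targets exact would need a negative amount; discard.
So the least-cost plan costs $1.93.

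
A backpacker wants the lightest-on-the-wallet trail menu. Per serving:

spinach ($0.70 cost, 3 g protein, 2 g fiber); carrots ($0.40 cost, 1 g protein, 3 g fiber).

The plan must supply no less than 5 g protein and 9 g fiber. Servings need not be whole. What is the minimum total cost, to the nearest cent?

This is a tiny linear program; its minimum lies at a vertex of the feasible set. List the vertices and price them.
spinach only: max(5/3, 9/2) = 4.5 servings → $3.15.
carrots only: max(5/1, 9/3) = 5 servings → $2.00.
spinach + carrots with both tight: 0.8571 servings and 2.429 servings → $1.57.
Cheapest feasible corner: $1.57.

$1.57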